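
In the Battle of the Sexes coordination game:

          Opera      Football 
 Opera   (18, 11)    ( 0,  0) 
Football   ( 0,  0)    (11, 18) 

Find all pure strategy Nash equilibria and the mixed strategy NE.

Pure NE: (Opera, Opera) and (Football, Football); Mixed NE: p = 0.6207, q = 0.3793

Work:
Check pure NE:
(Opera, Opera): (18, 11) - no unilateral deviation beneficial
(Football, Football): (11, 18) - no unilateral deviation beneficial
Mixed NE: P1 plays Opera with p = 0.6207, P2 plays Opera with q = 0.3793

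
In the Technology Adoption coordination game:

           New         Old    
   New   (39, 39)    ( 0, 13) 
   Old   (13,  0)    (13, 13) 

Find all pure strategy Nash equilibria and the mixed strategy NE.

Pure NE: (New, New) and (Old, Old); Mixed NE: p = 0.3333, q = 0.3333

Work:
Check pure NE:
(New, New): (39, 39) - no unilateral deviation beneficial
(Old, Old): (13, 13) - no unilateral deviation beneficial
Mixed NE: P1 plays New with p = 0.3333, P2 plays New with q = 0.3333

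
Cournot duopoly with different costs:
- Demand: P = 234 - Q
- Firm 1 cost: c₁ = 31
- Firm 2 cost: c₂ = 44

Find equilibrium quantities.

q₁* = 72.0, q₂* = 59.0

Work:
Reaction: q₁ = (234 - 31 - q₂)/2
Reaction: q₂ = (234 - 44 - q₁)/2
Solve simultaneously:
q₁* = (234 - 2×31 + 44)/3 = 72.0
q₂* = (234 - 2×44 + 31)/3 = 59.0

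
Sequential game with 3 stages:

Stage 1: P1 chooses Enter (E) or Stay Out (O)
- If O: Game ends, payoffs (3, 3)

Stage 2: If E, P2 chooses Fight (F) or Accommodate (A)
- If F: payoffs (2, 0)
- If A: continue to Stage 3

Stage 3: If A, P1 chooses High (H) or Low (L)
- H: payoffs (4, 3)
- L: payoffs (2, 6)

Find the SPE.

SPE: (E, A, H); Outcome (4, 3)

Work:
Stage 3: P1 chooses H (4 vs 2)
Stage 2: P2: F->0, A->3 (anticipating H). Choose A
Stage 1: P1: O->3, E->4 (anticipating A, H). Choose E
SPE path: E -> A -> H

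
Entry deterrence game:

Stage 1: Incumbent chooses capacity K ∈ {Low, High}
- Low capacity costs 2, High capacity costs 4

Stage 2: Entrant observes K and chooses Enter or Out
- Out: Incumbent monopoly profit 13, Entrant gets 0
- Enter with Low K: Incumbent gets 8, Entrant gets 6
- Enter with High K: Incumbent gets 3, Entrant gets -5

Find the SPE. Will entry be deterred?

SPE: (High, Enter|Low, Out|High); Entry deterred. Incumbent net profit = 9

Work:
After Low K: Entrant enters (6 > 0)
After High K: Entrant stays out (-5 < 0)
Incumbent: Low → 8−2=6, High → 13−4=9
Incumbent chooses High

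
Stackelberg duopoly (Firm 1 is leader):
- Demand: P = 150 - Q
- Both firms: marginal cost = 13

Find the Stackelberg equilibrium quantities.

q₁* (leader) = 68.5, q₂* (follower) = 34.25

Work:
Follower's reaction: q₂ = (a - c - q₁)/2
Leader substitutes: π₁ = q₁·(a - q₁ - (a-c-q₁)/2 - c)
FOC: q₁* = (150 - 13)/2 = 68.50
Then: q₂* = (150 - 13 - 68.5)/2 = 34.25
Leader has first-mover advantage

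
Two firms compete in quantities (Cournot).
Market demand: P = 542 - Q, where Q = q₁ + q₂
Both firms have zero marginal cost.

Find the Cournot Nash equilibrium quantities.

q₁* = q₂* = 180.67; P* = 180.67

Work:
Profit: π_i = P·q_i = (a - q_i - q_j)·q_i
FOC: ∂π_i/∂q_i = a - 2q_i - q_j = 0
Reaction function: q_i = (542 - q_j)/2
Symmetry: q* = 542/3 = 180.67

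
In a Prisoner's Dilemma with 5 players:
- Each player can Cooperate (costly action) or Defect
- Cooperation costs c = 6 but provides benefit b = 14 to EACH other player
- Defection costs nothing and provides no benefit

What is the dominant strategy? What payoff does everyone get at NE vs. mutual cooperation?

Dominant: Defect; NE payoff = 0; Coop payoff = 50

Work:
Defect dominates (saves cost c = 6, benefit to others is external)
NE: All defect → everyone gets 0
If all cooperate: each receives (4)×14 - 6 = 50
Social dilemma: 50 > 0 but NE gives 0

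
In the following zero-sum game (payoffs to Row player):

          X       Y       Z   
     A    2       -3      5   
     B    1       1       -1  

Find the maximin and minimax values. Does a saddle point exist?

Maximin = -1, Minimax = 1, Saddle: False

Work:
Row minimums: [-3, -1] → maximin = -1
Column maximums: [2, 1, 5] → minimax = 1
No saddle point (maximin ≠ minimax). Mixed strategy needed.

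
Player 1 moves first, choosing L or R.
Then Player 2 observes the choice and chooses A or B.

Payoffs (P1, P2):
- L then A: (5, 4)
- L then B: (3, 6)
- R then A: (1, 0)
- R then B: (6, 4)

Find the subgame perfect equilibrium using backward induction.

P1 plays R, P2 plays B after L and B after R; Payoff (6, 4)

Work:
Backward induction:
After L: P2 chooses B → P1 gets 3
After R: P2 chooses B → P1 gets 6
P1 chooses R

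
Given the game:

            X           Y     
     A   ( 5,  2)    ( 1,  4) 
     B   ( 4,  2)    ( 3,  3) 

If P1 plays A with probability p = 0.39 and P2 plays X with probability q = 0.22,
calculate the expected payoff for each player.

E[P1] = 2.6974, E[P2] = 3.0842

Work:
E[P1] = p·q·π₁(A,X) + p·(1-q)·π₁(A,Y) + (1-p)·q·π₁(B,X) + (1-p)·(1-q)·π₁(B,Y)
= 0.39·0.22·5 + 0.39·0.78·1 + 0.61·0.22·4 + 0.61·0.78·3
= 2.6974

E[P2] = 3.0842 (similar calculation)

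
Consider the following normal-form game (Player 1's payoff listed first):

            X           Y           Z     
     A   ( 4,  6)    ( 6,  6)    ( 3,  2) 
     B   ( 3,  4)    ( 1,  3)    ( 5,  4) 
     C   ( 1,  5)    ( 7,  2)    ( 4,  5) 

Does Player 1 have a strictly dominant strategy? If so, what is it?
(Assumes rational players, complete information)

No strictly dominant strategy exists for Player 1

Work:
A strategy strictly dominates another if it gives a strictly higher payoff against every opponent action. Compare each pair of P1's strategies column-by-column:
  A vs B: [4 vs 3, 6 vs 1, 3 vs 5] → A does not strictly dominate B (column Z: 3 ≤ 5)
  A vs C: [4 vs 1, 6 vs 7, 3 vs 4] → A does not strictly dominate C (column Y: 6 ≤ 7)
  B vs A: [3 vs 4, 1 vs 6, 5 vs 3] → B does not strictly dominate A (column X: 3 ≤ 4)
  B vs C: [3 vs 1, 1 vs 7, 5 vs 4] → B does not strictly dominate C (column Y: 1 ≤ 7)
  C vs A: [1 vs 4, 7 vs 6, 4 vs 3] → C does not strictly dominate A (column X: 1 ≤ 4)
  C vs B: [1 vs 3, 7 vs 1, 4 vs 5] → C does not strictly dominate B (column X: 1 ≤ 3)
No single strategy strictly dominates all others → no strictly dominant strategy.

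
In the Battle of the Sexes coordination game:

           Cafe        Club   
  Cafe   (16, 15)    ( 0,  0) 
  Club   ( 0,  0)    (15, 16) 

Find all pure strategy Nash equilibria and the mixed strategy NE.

Pure NE: (Cafe, Cafe) and (Club, Club); Mixed NE: p = 0.5161, q = 0.4839

Work:
Check pure NE:
(Cafe, Cafe): (16, 15) - no unilateral deviation beneficial
(Club, Club): (15, 16) - no unilateral deviation beneficial
Mixed NE: P1 plays Cafe with p = 0.5161, P2 plays Cafe with q = 0.4839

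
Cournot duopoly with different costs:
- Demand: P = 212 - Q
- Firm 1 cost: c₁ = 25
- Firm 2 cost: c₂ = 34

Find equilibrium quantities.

q₁* = 65.33, q₂* = 56.33

Work:
Reaction: q₁ = (212 - 25 - q₂)/2
Reaction: q₂ = (212 - 34 - q₁)/2
Solve simultaneously:
q₁* = (212 - 2×25 + 34)/3 = 65.33
q₂* = (212 - 2×34 + 25)/3 = 56.33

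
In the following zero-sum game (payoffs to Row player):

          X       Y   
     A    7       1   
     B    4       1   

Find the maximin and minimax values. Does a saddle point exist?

Maximin = 1, Minimax = 1, Saddle: True

Work:
Row minimums: [1, 1] → maximin = 1
Column maximums: [7, 1] → minimax = 1
Saddle point exists! Game value = 1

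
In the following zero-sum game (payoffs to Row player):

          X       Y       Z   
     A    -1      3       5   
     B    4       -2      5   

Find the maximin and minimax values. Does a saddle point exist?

Maximin = -1, Minimax = 3, Saddle: False

Work:
Row minimums: [-1, -2] → maximin = -1
Column maximums: [4, 3, 5] → minimax = 3
No saddle point (maximin ≠ minimax). Mixed strategy needed.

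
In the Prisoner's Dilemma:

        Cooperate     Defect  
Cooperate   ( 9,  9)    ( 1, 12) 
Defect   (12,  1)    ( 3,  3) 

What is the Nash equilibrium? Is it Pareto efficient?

(Defect, Defect) is NE; not Pareto efficient

Work:
Defect dominates Cooperate for both players:
If P2 cooperates: Defect (12) > Cooperate (9)
If P2 defects: Defect (3) > Cooperate (1)
NE: (Defect, Defect) with payoff (3, 3)
But (Cooperate, Cooperate) = (9, 9) Pareto dominates (3, 3)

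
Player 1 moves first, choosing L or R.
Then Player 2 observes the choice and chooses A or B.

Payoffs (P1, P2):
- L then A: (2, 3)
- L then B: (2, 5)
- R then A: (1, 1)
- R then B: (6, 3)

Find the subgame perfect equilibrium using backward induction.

P1 plays R, P2 plays B after L and B after R; Payoff (6, 3)

Work:
Backward induction:
After L: P2 chooses B → P1 gets 2
After R: P2 chooses B → P1 gets 6
P1 chooses R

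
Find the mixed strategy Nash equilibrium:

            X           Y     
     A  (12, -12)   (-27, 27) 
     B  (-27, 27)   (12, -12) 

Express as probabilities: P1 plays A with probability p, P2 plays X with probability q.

p = 0.5, q = 0.5

Work:
Find probabilities that make opponent indifferent:
P2 chooses q to make P1 indifferent between A and B
P1 chooses p to make P2 indifferent between X and Y
Mixed NE: P1 plays (A: 0.5, B: 0.5), P2 plays (X: 0.5, Y: 0.5)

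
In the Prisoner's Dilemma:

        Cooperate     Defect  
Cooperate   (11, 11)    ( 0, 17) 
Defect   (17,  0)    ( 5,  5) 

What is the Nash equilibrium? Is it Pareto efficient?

(Defect, Defect) is NE; not Pareto efficient

Work:
Defect dominates Cooperate for both players:
If P2 cooperates: Defect (17) > Cooperate (11)
If P2 defects: Defect (5) > Cooperate (0)
NE: (Defect, Defect) with payoff (5, 5)
But (Cooperate, Cooperate) = (11, 11) Pareto dominates (5, 5)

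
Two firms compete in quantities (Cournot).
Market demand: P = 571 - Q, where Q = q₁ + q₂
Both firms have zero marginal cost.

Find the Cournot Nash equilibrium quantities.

q₁* = q₂* = 190.33; P* = 190.33

Work:
Profit: π_i = P·q_i = (a - q_i - q_j)·q_i
FOC: ∂π_i/∂q_i = a - 2q_i - q_j = 0
Reaction function: q_i = (571 - q_j)/2
Symmetry: q* = 571/3 = 190.33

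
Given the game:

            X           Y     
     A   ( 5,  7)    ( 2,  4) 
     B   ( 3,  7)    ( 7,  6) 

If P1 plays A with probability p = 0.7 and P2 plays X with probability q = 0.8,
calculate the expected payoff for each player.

E[P1] = 4.22, E[P2] = 6.52

Work:
E[P1] = p·q·π₁(A,X) + p·(1-q)·π₁(A,Y) + (1-p)·q·π₁(B,X) + (1-p)·(1-q)·π₁(B,Y)
= 0.7·0.8·5 + 0.7·0.2·2 + 0.3·0.8·3 + 0.3·0.2·7
= 4.22

E[P2] = 6.52 (similar calculation)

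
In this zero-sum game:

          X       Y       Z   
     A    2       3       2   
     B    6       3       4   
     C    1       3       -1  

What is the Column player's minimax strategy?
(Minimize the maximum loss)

Column should play Y, value = 3

Work:
Column player minimizes Row's maximum payoff:
Column X: max payoff to Row = 6
Column Y: max payoff to Row = 3
Column Z: max payoff to Row = 4
Minimum is 3, achieved by column Y.
Minimax strategy: Y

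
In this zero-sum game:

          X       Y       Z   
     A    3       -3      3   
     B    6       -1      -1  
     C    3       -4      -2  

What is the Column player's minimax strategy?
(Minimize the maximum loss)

Column should play Y, value = -1

Work:
Column player minimizes Row's maximum payoff:
Column X: max payoff to Row = 6
Column Y: max payoff to Row = -1
Column Z: max payoff to Row = 3
Minimum is -1, achieved by column Y.
Minimax strategy: Y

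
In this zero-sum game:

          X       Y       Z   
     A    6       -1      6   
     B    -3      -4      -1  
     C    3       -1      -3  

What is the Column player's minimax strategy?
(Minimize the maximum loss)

Column should play Y, value = -1

Work:
Column player minimizes Row's maximum payoff:
Column X: max payoff to Row = 6
Column Y: max payoff to Row = -1
Column Z: max payoff to Row = 6
Minimum is -1, achieved by column Y.
Minimax strategy: Y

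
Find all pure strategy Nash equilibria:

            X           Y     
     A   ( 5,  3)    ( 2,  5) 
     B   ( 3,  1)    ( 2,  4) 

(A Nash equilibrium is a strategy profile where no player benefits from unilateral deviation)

Nash equilibrium: (A, Y), (B, Y)

Work:
Best responses:
  P1 vs X: payoffs [5, 3] → best response A (payoff 5)
  P1 vs Y: payoffs [2, 2] → best response A/B (payoff 2)
  P2 vs A: payoffs [3, 5] → best response Y (payoff 5)
  P2 vs B: payoffs [1, 4] → best response Y (payoff 4)
Mutual best responses: (A,Y), (B,Y) → Nash equilibria.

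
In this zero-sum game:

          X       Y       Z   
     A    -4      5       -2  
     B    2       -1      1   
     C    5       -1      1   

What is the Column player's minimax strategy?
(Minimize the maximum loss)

Column should play Z, value = 1

Work:
Column player minimizes Row's maximum payoff:
Column X: max payoff to Row = 5
Column Y: max payoff to Row = 5
Column Z: max payoff to Row = 1
Minimum is 1, achieved by column Z.
Minimax strategy: Z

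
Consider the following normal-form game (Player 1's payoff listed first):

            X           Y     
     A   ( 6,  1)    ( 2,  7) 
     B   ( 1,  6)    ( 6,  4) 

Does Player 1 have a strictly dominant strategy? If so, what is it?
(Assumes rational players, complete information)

No strictly dominant strategy exists for Player 1

Work:
A strategy strictly dominates another if it gives a strictly higher payoff against every opponent action. Compare each pair of P1's strategies column-by-column:
  A vs B: [6 vs 1, 2 vs 6] → A does not strictly dominate B (column Y: 2 ≤ 6)
  B vs A: [1 vs 6, 6 vs 2] → B does not strictly dominate A (column X: 1 ≤ 6)
No single strategy strictly dominates all others → no strictly dominant strategy.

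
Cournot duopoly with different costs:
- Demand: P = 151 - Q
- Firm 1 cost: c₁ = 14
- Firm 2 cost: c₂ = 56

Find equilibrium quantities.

q₁* = 59.67, q₂* = 17.67

Work:
Reaction: q₁ = (151 - 14 - q₂)/2
Reaction: q₂ = (151 - 56 - q₁)/2
Solve simultaneously:
q₁* = (151 - 2×14 + 56)/3 = 59.67
q₂* = (151 - 2×56 + 14)/3 = 17.67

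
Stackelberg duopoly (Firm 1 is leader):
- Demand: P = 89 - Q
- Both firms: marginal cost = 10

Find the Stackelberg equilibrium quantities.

q₁* (leader) = 39.5, q₂* (follower) = 19.75

Work:
Follower's reaction: q₂ = (a - c - q₁)/2
Leader substitutes: π₁ = q₁·(a - q₁ - (a-c-q₁)/2 - c)
FOC: q₁* = (89 - 10)/2 = 39.50
Then: q₂* = (89 - 10 - 39.5)/2 = 19.75
Leader has first-mover advantage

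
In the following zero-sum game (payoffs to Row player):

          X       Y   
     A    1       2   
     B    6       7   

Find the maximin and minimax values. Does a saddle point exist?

Maximin = 6, Minimax = 6, Saddle: True

Work:
Row minimums: [1, 6] → maximin = 6
Column maximums: [6, 7] → minimax = 6
Saddle point exists! Game value = 6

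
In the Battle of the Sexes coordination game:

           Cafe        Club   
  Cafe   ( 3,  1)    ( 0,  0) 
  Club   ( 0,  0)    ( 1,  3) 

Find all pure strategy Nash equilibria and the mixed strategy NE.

Pure NE: (Cafe, Cafe) and (Club, Club); Mixed NE: p = 0.75, q = 0.25

Work:
Check pure NE:
(Cafe, Cafe): (3, 1) - no unilateral deviation beneficial
(Club, Club): (1, 3) - no unilateral deviation beneficial
Mixed NE: P1 plays Cafe with p = 0.75, P2 plays Cafe with q = 0.25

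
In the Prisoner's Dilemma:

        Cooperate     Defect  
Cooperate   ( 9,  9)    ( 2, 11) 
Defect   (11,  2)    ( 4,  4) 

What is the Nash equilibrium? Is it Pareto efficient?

(Defect, Defect) is NE; not Pareto efficient

Work:
Defect dominates Cooperate for both players:
If P2 cooperates: Defect (11) > Cooperate (9)
If P2 defects: Defect (4) > Cooperate (2)
NE: (Defect, Defect) with payoff (4, 4)
But (Cooperate, Cooperate) = (9, 9) Pareto dominates (4, 4)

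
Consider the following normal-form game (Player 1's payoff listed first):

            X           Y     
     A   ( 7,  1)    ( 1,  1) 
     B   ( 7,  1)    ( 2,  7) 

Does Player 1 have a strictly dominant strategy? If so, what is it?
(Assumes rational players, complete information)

No strictly dominant strategy exists for Player 1

Work:
A strategy strictly dominates another if it gives a strictly higher payoff against every opponent action. Compare each pair of P1's strategies column-by-column:
  A vs B: [7 vs 7, 1 vs 2] → A does not strictly dominate B (column X: 7 ≤ 7)
  B vs A: [7 vs 7, 2 vs 1] → B does not strictly dominate A (column X: 7 ≤ 7)
No single strategy strictly dominates all others → no strictly dominant strategy.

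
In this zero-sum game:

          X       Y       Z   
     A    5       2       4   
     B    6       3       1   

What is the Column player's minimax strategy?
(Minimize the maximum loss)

Column should play Y, value = 3

Work:
Column player minimizes Row's maximum payoff:
Column X: max payoff to Row = 6
Column Y: max payoff to Row = 3
Column Z: max payoff to Row = 4
Minimum is 3, achieved by column Y.
Minimax strategy: Y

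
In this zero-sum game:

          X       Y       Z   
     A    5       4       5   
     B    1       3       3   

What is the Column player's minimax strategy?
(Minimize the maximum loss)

Column should play Y, value = 4

Work:
Column player minimizes Row's maximum payoff:
Column X: max payoff to Row = 5
Column Y: max payoff to Row = 4
Column Z: max payoff to Row = 5
Minimum is 4, achieved by column Y.
Minimax strategy: Y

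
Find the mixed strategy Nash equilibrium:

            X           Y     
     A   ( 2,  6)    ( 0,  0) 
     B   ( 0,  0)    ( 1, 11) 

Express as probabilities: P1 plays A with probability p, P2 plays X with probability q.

p = 0.6471, q = 0.3333

Work:
Find probabilities that make opponent indifferent:
P2 chooses q to make P1 indifferent between A and B
P1 chooses p to make P2 indifferent between X and Y
Mixed NE: P1 plays (A: 0.6471, B: 0.3529), P2 plays (X: 0.3333, Y: 0.6667)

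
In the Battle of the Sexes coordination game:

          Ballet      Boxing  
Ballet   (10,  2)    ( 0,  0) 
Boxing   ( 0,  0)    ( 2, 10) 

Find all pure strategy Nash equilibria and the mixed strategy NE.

Pure NE: (Ballet, Ballet) and (Boxing, Boxing); Mixed NE: p = 0.8333, q = 0.1667

Work:
Check pure NE:
(Ballet, Ballet): (10, 2) - no unilateral deviation beneficial
(Boxing, Boxing): (2, 10) - no unilateral deviation beneficial
Mixed NE: P1 plays Ballet with p = 0.8333, P2 plays Ballet with q = 0.1667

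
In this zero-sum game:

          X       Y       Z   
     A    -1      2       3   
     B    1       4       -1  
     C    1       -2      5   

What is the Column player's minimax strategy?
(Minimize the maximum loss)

Column should play X, value = 1

Work:
Column player minimizes Row's maximum payoff:
Column X: max payoff to Row = 1
Column Y: max payoff to Row = 4
Column Z: max payoff to Row = 5
Minimum is 1, achieved by column X.
Minimax strategy: X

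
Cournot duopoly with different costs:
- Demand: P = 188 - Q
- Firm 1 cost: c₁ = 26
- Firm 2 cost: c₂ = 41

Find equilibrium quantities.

q₁* = 59.0, q₂* = 44.0

Work:
Reaction: q₁ = (188 - 26 - q₂)/2
Reaction: q₂ = (188 - 41 - q₁)/2
Solve simultaneously:
q₁* = (188 - 2×26 + 41)/3 = 59.0
q₂* = (188 - 2×41 + 26)/3 = 44.0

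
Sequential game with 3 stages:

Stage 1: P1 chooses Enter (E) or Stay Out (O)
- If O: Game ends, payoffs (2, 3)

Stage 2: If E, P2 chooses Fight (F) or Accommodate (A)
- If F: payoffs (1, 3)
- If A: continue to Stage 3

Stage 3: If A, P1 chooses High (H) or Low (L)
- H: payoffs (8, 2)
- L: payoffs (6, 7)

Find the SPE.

SPE: (O, F, H); Outcome (2, 3)

Work:
Stage 3: P1 chooses H (8 vs 6)
Stage 2: P2: F->3, A->2 (anticipating H). Choose F
Stage 1: P1: O->2, E->1 (anticipating F, H). Choose O
SPE path: O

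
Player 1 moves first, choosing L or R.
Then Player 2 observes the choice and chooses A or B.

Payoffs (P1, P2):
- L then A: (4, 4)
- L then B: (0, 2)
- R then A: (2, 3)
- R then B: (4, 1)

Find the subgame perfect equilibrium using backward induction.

P1 plays L, P2 plays A after L and A after R; Payoff (4, 4)

Work:
Backward induction:
After L: P2 chooses A → P1 gets 4
After R: P2 chooses A → P1 gets 2
P1 chooses L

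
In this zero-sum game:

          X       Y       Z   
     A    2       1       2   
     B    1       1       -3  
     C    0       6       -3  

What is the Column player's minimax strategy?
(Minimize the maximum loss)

Column should play X or Z (all achieve the minimum), value = 2

Work:
Column player minimizes Row's maximum payoff:
Column X: max payoff to Row = 2
Column Y: max payoff to Row = 6
Column Z: max payoff to Row = 2
Minimum is 2, achieved by columns X, Z (tied).
Each of X or Z is a minimax strategy.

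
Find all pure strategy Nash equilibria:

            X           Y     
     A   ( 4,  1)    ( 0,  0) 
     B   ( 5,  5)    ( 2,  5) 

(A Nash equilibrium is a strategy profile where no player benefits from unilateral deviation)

Nash equilibrium: (B, X), (B, Y)

Work:
Best responses:
  P1 vs X: payoffs [4, 5] → best response B (payoff 5)
  P1 vs Y: payoffs [0, 2] → best response B (payoff 2)
  P2 vs A: payoffs [1, 0] → best response X (payoff 1)
  P2 vs B: payoffs [5, 5] → best response X/Y (payoff 5)
Mutual best responses: (B,X), (B,Y) → Nash equilibria.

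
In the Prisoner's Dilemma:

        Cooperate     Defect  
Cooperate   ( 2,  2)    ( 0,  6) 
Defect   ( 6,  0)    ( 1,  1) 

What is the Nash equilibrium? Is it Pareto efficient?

(Defect, Defect) is NE; not Pareto efficient

Work:
Defect dominates Cooperate for both players:
If P2 cooperates: Defect (6) > Cooperate (2)
If P2 defects: Defect (1) > Cooperate (0)
NE: (Defect, Defect) with payoff (1, 1)
But (Cooperate, Cooperate) = (2, 2) Pareto dominates (1, 1)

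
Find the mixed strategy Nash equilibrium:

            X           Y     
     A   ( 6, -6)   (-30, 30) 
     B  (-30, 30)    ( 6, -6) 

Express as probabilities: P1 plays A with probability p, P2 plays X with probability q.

p = 0.5, q = 0.5

Work:
Find probabilities that make opponent indifferent:
P2 chooses q to make P1 indifferent between A and B
P1 chooses p to make P2 indifferent between X and Y
Mixed NE: P1 plays (A: 0.5, B: 0.5), P2 plays (X: 0.5, Y: 0.5)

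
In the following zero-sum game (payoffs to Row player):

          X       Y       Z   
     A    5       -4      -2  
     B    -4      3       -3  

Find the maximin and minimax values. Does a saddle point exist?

Maximin = -4, Minimax = -2, Saddle: False

Work:
Row minimums: [-4, -4] → maximin = -4
Column maximums: [5, 3, -2] → minimax = -2
No saddle point (maximin ≠ minimax). Mixed strategy needed.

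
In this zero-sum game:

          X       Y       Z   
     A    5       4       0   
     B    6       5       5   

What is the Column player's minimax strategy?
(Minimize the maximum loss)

Column should play Y or Z (all achieve the minimum), value = 5

Work:
Column player minimizes Row's maximum payoff:
Column X: max payoff to Row = 6
Column Y: max payoff to Row = 5
Column Z: max payoff to Row = 5
Minimum is 5, achieved by columns Y, Z (tied).
Each of Y or Z is a minimax strategy.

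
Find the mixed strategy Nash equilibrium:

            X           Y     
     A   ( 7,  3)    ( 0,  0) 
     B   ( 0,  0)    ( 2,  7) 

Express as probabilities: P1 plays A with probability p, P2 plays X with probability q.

p = 0.7, q = 0.2222

Work:
Find probabilities that make opponent indifferent:
P2 chooses q to make P1 indifferent between A and B
P1 chooses p to make P2 indifferent between X and Y
Mixed NE: P1 plays (A: 0.7, B: 0.3), P2 plays (X: 0.2222, Y: 0.7778)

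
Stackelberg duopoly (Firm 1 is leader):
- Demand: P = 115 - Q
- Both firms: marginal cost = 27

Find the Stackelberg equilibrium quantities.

q₁* (leader) = 44.0, q₂* (follower) = 22.0

Work:
Follower's reaction: q₂ = (a - c - q₁)/2
Leader substitutes: π₁ = q₁·(a - q₁ - (a-c-q₁)/2 - c)
FOC: q₁* = (115 - 27)/2 = 44.00
Then: q₂* = (115 - 27 - 44.0)/2 = 22.00
Leader has first-mover advantage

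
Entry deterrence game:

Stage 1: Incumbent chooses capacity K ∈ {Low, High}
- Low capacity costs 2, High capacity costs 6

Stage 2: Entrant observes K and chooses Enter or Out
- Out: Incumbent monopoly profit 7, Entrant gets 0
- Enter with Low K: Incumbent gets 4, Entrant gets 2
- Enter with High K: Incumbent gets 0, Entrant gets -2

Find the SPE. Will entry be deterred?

SPE: (Low, Enter|Low, Out|High); Entry not deterred. Incumbent net profit = 2, Entrant gets 2

Work:
After Low K: Entrant enters (2 > 0)
After High K: Entrant stays out (-2 < 0)
Incumbent: Low → 4−2=2, High → 7−6=1
Incumbent chooses Low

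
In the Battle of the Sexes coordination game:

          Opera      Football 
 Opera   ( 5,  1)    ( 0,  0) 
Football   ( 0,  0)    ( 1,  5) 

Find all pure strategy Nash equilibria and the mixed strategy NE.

Pure NE: (Opera, Opera) and (Football, Football); Mixed NE: p = 0.8333, q = 0.1667

Work:
Check pure NE:
(Opera, Opera): (5, 1) - no unilateral deviation beneficial
(Football, Football): (1, 5) - no unilateral deviation beneficial
Mixed NE: P1 plays Opera with p = 0.8333, P2 plays Opera with q = 0.1667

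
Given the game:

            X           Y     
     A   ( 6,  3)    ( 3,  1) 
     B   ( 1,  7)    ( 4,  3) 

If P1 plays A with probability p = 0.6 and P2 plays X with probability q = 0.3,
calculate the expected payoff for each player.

E[P1] = 3.58, E[P2] = 2.64

Work:
E[P1] = p·q·π₁(A,X) + p·(1-q)·π₁(A,Y) + (1-p)·q·π₁(B,X) + (1-p)·(1-q)·π₁(B,Y)
= 0.6·0.3·6 + 0.6·0.7·3 + 0.4·0.3·1 + 0.4·0.7·4
= 3.58

E[P2] = 2.64 (similar calculation)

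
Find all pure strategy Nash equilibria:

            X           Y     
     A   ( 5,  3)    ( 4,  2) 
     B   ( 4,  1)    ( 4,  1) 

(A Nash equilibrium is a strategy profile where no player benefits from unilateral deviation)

Nash equilibrium: (A, X), (B, Y)

Work:
Best responses:
  P1 vs X: payoffs [5, 4] → best response A (payoff 5)
  P1 vs Y: payoffs [4, 4] → best response A/B (payoff 4)
  P2 vs A: payoffs [3, 2] → best response X (payoff 3)
  P2 vs B: payoffs [1, 1] → best response X/Y (payoff 1)
Mutual best responses: (A,X), (B,Y) → Nash equilibria.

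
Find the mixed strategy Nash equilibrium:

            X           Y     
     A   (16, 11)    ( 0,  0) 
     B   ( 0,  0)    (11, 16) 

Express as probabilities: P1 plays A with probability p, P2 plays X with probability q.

p = 0.5926, q = 0.4074

Work:
Find probabilities that make opponent indifferent:
P2 chooses q to make P1 indifferent between A and B
P1 chooses p to make P2 indifferent between X and Y
Mixed NE: P1 plays (A: 0.5926, B: 0.4074), P2 plays (X: 0.4074, Y: 0.5926)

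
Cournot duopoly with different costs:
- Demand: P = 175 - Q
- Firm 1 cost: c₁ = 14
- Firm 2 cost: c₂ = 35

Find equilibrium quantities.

q₁* = 60.67, q₂* = 39.67

Work:
Reaction: q₁ = (175 - 14 - q₂)/2
Reaction: q₂ = (175 - 35 - q₁)/2
Solve simultaneously:
q₁* = (175 - 2×14 + 35)/3 = 60.67
q₂* = (175 - 2×35 + 14)/3 = 39.67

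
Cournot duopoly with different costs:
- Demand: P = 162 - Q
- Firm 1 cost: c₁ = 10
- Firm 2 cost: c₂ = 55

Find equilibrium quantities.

q₁* = 65.67, q₂* = 20.67

Work:
Reaction: q₁ = (162 - 10 - q₂)/2
Reaction: q₂ = (162 - 55 - q₁)/2
Solve simultaneously:
q₁* = (162 - 2×10 + 55)/3 = 65.67
q₂* = (162 - 2×55 + 10)/3 = 20.67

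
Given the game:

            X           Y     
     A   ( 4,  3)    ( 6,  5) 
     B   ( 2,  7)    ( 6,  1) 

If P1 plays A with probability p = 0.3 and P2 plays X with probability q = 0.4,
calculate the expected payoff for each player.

E[P1] = 4.64, E[P2] = 3.64

Work:
E[P1] = p·q·π₁(A,X) + p·(1-q)·π₁(A,Y) + (1-p)·q·π₁(B,X) + (1-p)·(1-q)·π₁(B,Y)
= 0.3·0.4·4 + 0.3·0.6·6 + 0.7·0.4·2 + 0.7·0.6·6
= 4.64

E[P2] = 3.64 (similar calculation)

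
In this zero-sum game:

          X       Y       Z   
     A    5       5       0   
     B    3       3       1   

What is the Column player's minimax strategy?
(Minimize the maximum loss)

Column should play Z, value = 1

Work:
Column player minimizes Row's maximum payoff:
Column X: max payoff to Row = 5
Column Y: max payoff to Row = 5
Column Z: max payoff to Row = 1
Minimum is 1, achieved by column Z.
Minimax strategy: Z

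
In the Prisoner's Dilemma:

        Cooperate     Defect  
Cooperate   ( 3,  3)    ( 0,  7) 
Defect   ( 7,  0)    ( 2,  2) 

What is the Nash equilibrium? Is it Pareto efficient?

(Defect, Defect) is NE; not Pareto efficient

Work:
Defect dominates Cooperate for both players:
If P2 cooperates: Defect (7) > Cooperate (3)
If P2 defects: Defect (2) > Cooperate (0)
NE: (Defect, Defect) with payoff (2, 2)
But (Cooperate, Cooperate) = (3, 3) Pareto dominates (2, 2)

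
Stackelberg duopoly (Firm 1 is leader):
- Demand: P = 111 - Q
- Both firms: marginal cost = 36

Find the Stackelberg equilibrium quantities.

q₁* (leader) = 37.5, q₂* (follower) = 18.75

Work:
Follower's reaction: q₂ = (a - c - q₁)/2
Leader substitutes: π₁ = q₁·(a - q₁ - (a-c-q₁)/2 - c)
FOC: q₁* = (111 - 36)/2 = 37.50
Then: q₂* = (111 - 36 - 37.5)/2 = 18.75
Leader has first-mover advantage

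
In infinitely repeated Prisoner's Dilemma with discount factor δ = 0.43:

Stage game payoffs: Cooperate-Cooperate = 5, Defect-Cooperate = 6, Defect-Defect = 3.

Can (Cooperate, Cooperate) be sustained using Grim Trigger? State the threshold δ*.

δ* = 0.3333; since δ = 0.43 ≥ 0.3333, cooperation can be sustained

Work:
For Grim Trigger:
Cooperate forever: 5/(1-δ)
Defect then punished: 6 + 3·δ/(1-δ)
Need: 5/(1-δ) ≥ 6 + 3·δ/(1-δ)
Solving: δ ≥ (T-R)/(T-P) = (6-5)/(6-3) = 0.3333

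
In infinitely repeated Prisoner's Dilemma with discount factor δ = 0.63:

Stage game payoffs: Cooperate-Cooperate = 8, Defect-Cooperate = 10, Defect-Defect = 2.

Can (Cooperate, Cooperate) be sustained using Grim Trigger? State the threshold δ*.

δ* = 0.25; since δ = 0.63 ≥ 0.25, cooperation can be sustained

Work:
For Grim Trigger:
Cooperate forever: 8/(1-δ)
Defect then punished: 10 + 2·δ/(1-δ)
Need: 8/(1-δ) ≥ 10 + 2·δ/(1-δ)
Solving: δ ≥ (T-R)/(T-P) = (10-8)/(10-2) = 0.25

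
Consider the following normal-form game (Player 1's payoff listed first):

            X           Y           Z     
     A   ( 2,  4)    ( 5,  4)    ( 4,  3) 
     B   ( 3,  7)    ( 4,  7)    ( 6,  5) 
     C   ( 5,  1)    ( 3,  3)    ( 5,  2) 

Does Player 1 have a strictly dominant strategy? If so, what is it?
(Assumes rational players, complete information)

No strictly dominant strategy exists for Player 1

Work:
A strategy strictly dominates another if it gives a strictly higher payoff against every opponent action. Compare each pair of P1's strategies column-by-column:
  A vs B: [2 vs 3, 5 vs 4, 4 vs 6] → A does not strictly dominate B (column X: 2 ≤ 3)
  A vs C: [2 vs 5, 5 vs 3, 4 vs 5] → A does not strictly dominate C (column X: 2 ≤ 5)
  B vs A: [3 vs 2, 4 vs 5, 6 vs 4] → B does not strictly dominate A (column Y: 4 ≤ 5)
  B vs C: [3 vs 5, 4 vs 3, 6 vs 5] → B does not strictly dominate C (column X: 3 ≤ 5)
  C vs A: [5 vs 2, 3 vs 5, 5 vs 4] → C does not strictly dominate A (column Y: 3 ≤ 5)
  C vs B: [5 vs 3, 3 vs 4, 5 vs 6] → C does not strictly dominate B (column Y: 3 ≤ 4)
No single strategy strictly dominates all others → no strictly dominant strategy.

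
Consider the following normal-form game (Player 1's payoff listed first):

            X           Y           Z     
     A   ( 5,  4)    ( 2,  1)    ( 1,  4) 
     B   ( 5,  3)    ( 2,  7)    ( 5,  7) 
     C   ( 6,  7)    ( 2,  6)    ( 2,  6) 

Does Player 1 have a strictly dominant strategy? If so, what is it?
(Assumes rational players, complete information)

No strictly dominant strategy exists for Player 1

Work:
A strategy strictly dominates another if it gives a strictly higher payoff against every opponent action. Compare each pair of P1's strategies column-by-column:
  A vs B: [5 vs 5, 2 vs 2, 1 vs 5] → A does not strictly dominate B (column X: 5 ≤ 5)
  A vs C: [5 vs 6, 2 vs 2, 1 vs 2] → A does not strictly dominate C (column X: 5 ≤ 6)
  B vs A: [5 vs 5, 2 vs 2, 5 vs 1] → B does not strictly dominate A (column X: 5 ≤ 5)
  B vs C: [5 vs 6, 2 vs 2, 5 vs 2] → B does not strictly dominate C (column X: 5 ≤ 6)
  C vs A: [6 vs 5, 2 vs 2, 2 vs 1] → C does not strictly dominate A (column Y: 2 ≤ 2)
  C vs B: [6 vs 5, 2 vs 2, 2 vs 5] → C does not strictly dominate B (column Y: 2 ≤ 2)
No single strategy strictly dominates all others → no strictly dominant strategy.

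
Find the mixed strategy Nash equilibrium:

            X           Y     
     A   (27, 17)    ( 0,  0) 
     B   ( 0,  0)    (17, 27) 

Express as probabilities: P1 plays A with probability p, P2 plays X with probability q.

p = 0.6136, q = 0.3864

Work:
Find probabilities that make opponent indifferent:
P2 chooses q to make P1 indifferent between A and B
P1 chooses p to make P2 indifferent between X and Y
Mixed NE: P1 plays (A: 0.6136, B: 0.3864), P2 plays (X: 0.3864, Y: 0.6136)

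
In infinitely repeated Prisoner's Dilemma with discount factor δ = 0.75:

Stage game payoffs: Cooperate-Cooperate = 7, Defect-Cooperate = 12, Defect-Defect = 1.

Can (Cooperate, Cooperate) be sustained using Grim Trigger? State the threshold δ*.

δ* = 0.4545; since δ = 0.75 ≥ 0.4545, cooperation can be sustained

Work:
For Grim Trigger:
Cooperate forever: 7/(1-δ)
Defect then punished: 12 + 1·δ/(1-δ)
Need: 7/(1-δ) ≥ 12 + 1·δ/(1-δ)
Solving: δ ≥ (T-R)/(T-P) = (12-7)/(12-1) = 0.4545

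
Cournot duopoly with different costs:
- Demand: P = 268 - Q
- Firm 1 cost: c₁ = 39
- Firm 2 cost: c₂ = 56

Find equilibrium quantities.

q₁* = 82.0, q₂* = 65.0

Work:
Reaction: q₁ = (268 - 39 - q₂)/2
Reaction: q₂ = (268 - 56 - q₁)/2
Solve simultaneously:
q₁* = (268 - 2×39 + 56)/3 = 82.0
q₂* = (268 - 2×56 + 39)/3 = 65.0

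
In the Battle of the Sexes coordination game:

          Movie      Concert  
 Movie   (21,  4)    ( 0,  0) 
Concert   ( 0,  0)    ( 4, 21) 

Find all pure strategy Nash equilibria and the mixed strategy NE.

Pure NE: (Movie, Movie) and (Concert, Concert); Mixed NE: p = 0.84, q = 0.16

Work:
Check pure NE:
(Movie, Movie): (21, 4) - no unilateral deviation beneficial
(Concert, Concert): (4, 21) - no unilateral deviation beneficial
Mixed NE: P1 plays Movie with p = 0.84, P2 plays Movie with q = 0.16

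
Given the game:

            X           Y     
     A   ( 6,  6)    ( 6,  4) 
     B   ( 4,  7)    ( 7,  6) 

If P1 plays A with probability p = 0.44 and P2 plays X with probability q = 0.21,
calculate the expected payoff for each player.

E[P1] = 6.2072, E[P2] = 5.4224

Work:
E[P1] = p·q·π₁(A,X) + p·(1-q)·π₁(A,Y) + (1-p)·q·π₁(B,X) + (1-p)·(1-q)·π₁(B,Y)
= 0.44·0.21·6 + 0.44·0.79·6 + 0.56·0.21·4 + 0.56·0.79·7
= 6.2072

E[P2] = 5.4224 (similar calculation)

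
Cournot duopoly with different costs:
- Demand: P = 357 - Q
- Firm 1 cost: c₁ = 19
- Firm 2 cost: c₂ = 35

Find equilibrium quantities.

q₁* = 118.0, q₂* = 102.0

Work:
Reaction: q₁ = (357 - 19 - q₂)/2
Reaction: q₂ = (357 - 35 - q₁)/2
Solve simultaneously:
q₁* = (357 - 2×19 + 35)/3 = 118.0
q₂* = (357 - 2×35 + 19)/3 = 102.0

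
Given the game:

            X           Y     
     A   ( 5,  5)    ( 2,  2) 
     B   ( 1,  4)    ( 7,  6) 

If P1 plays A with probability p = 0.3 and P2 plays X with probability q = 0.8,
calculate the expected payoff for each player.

E[P1] = 2.86, E[P2] = 4.4

Work:
E[P1] = p·q·π₁(A,X) + p·(1-q)·π₁(A,Y) + (1-p)·q·π₁(B,X) + (1-p)·(1-q)·π₁(B,Y)
= 0.3·0.8·5 + 0.3·0.2·2 + 0.7·0.8·1 + 0.7·0.2·7
= 2.86

E[P2] = 4.4 (similar calculation)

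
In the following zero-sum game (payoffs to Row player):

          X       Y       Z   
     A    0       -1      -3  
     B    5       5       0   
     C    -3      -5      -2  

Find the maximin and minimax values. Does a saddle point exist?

Maximin = 0, Minimax = 0, Saddle: True

Work:
Row minimums: [-3, 0, -5] → maximin = 0
Column maximums: [5, 5, 0] → minimax = 0
Saddle point exists! Game value = 0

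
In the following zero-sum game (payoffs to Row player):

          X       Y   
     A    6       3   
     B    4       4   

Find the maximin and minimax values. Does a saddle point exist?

Maximin = 4, Minimax = 4, Saddle: True

Work:
Row minimums: [3, 4] → maximin = 4
Column maximums: [6, 4] → minimax = 4
Saddle point exists! Game value = 4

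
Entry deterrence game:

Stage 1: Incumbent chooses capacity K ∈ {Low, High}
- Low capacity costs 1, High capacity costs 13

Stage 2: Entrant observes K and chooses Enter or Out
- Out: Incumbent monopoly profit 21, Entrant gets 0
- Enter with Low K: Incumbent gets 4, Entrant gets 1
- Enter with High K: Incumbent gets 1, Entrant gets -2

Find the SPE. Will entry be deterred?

SPE: (High, Enter|Low, Out|High); Entry deterred. Incumbent net profit = 8

Work:
After Low K: Entrant enters (1 > 0)
After High K: Entrant stays out (-2 < 0)
Incumbent: Low → 4−1=3, High → 21−13=8
Incumbent chooses High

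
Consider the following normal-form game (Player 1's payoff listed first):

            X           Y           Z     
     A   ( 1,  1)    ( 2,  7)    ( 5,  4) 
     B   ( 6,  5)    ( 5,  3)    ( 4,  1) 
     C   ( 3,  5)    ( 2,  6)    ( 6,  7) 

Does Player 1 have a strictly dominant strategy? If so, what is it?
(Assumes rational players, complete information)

No strictly dominant strategy exists for Player 1

Work:
A strategy strictly dominates another if it gives a strictly higher payoff against every opponent action. Compare each pair of P1's strategies column-by-column:
  A vs B: [1 vs 6, 2 vs 5, 5 vs 4] → A does not strictly dominate B (column X: 1 ≤ 6)
  A vs C: [1 vs 3, 2 vs 2, 5 vs 6] → A does not strictly dominate C (column X: 1 ≤ 3)
  B vs A: [6 vs 1, 5 vs 2, 4 vs 5] → B does not strictly dominate A (column Z: 4 ≤ 5)
  B vs C: [6 vs 3, 5 vs 2, 4 vs 6] → B does not strictly dominate C (column Z: 4 ≤ 6)
  C vs A: [3 vs 1, 2 vs 2, 6 vs 5] → C does not strictly dominate A (column Y: 2 ≤ 2)
  C vs B: [3 vs 6, 2 vs 5, 6 vs 4] → C does not strictly dominate B (column X: 3 ≤ 6)
No single strategy strictly dominates all others → no strictly dominant strategy.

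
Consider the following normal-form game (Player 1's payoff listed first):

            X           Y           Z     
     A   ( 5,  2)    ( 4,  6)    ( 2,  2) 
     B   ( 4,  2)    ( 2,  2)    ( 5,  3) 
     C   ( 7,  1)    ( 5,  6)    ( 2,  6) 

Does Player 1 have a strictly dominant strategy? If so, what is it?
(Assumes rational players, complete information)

No strictly dominant strategy exists for Player 1

Work:
A strategy strictly dominates another if it gives a strictly higher payoff against every opponent action. Compare each pair of P1's strategies column-by-column:
  A vs B: [5 vs 4, 4 vs 2, 2 vs 5] → A does not strictly dominate B (column Z: 2 ≤ 5)
  A vs C: [5 vs 7, 4 vs 5, 2 vs 2] → A does not strictly dominate C (column X: 5 ≤ 7)
  B vs A: [4 vs 5, 2 vs 4, 5 vs 2] → B does not strictly dominate A (column X: 4 ≤ 5)
  B vs C: [4 vs 7, 2 vs 5, 5 vs 2] → B does not strictly dominate C (column X: 4 ≤ 7)
  C vs A: [7 vs 5, 5 vs 4, 2 vs 2] → C does not strictly dominate A (column Z: 2 ≤ 2)
  C vs B: [7 vs 4, 5 vs 2, 2 vs 5] → C does not strictly dominate B (column Z: 2 ≤ 5)
No single strategy strictly dominates all others → no strictly dominant strategy.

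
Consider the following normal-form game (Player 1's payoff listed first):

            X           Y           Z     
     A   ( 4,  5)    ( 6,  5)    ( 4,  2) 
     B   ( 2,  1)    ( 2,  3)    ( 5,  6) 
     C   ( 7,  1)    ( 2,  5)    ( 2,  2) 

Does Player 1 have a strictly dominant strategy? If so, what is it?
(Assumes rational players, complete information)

No strictly dominant strategy exists for Player 1

Work:
A strategy strictly dominates another if it gives a strictly higher payoff against every opponent action. Compare each pair of P1's strategies column-by-column:
  A vs B: [4 vs 2, 6 vs 2, 4 vs 5] → A does not strictly dominate B (column Z: 4 ≤ 5)
  A vs C: [4 vs 7, 6 vs 2, 4 vs 2] → A does not strictly dominate C (column X: 4 ≤ 7)
  B vs A: [2 vs 4, 2 vs 6, 5 vs 4] → B does not strictly dominate A (column X: 2 ≤ 4)
  B vs C: [2 vs 7, 2 vs 2, 5 vs 2] → B does not strictly dominate C (column X: 2 ≤ 7)
  C vs A: [7 vs 4, 2 vs 6, 2 vs 4] → C does not strictly dominate A (column Y: 2 ≤ 6)
  C vs B: [7 vs 2, 2 vs 2, 2 vs 5] → C does not strictly dominate B (column Y: 2 ≤ 2)
No single strategy strictly dominates all others → no strictly dominant strategy.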